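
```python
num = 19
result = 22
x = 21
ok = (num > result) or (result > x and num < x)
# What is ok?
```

Answer: True

Derivation:
Trace (tracking ok):
num = 19  # -> num = 19
result = 22  # -> result = 22
x = 21  # -> x = 21
ok = num > result or (result > x and num < x)  # -> ok = True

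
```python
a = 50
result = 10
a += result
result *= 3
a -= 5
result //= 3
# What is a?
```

Trace (tracking a):
a = 50  # -> a = 50
result = 10  # -> result = 10
a += result  # -> a = 60
result *= 3  # -> result = 30
a -= 5  # -> a = 55
result //= 3  # -> result = 10

Answer: 55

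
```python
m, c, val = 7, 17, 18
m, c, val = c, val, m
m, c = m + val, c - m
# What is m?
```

Answer: 24

Derivation:
Trace (tracking m):
m, c, val = (7, 17, 18)  # -> m = 7, c = 17, val = 18
m, c, val = (c, val, m)  # -> m = 17, c = 18, val = 7
m, c = (m + val, c - m)  # -> m = 24, c = 1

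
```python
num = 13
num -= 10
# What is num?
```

Answer: 3

Derivation:
Trace (tracking num):
num = 13  # -> num = 13
num -= 10  # -> num = 3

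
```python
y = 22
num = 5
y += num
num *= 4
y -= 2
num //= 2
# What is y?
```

Trace (tracking y):
y = 22  # -> y = 22
num = 5  # -> num = 5
y += num  # -> y = 27
num *= 4  # -> num = 20
y -= 2  # -> y = 25
num //= 2  # -> num = 10

Answer: 25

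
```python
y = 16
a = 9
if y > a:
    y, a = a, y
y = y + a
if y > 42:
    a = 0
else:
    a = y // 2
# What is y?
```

Trace (tracking y):
y = 16  # -> y = 16
a = 9  # -> a = 9
if y > a:  # condition is True
    y, a = (a, y)  # -> y = 9, a = 16
y = y + a  # -> y = 25
if y > 42:  # condition is False
else:
    a = y // 2  # -> a = 12

Answer: 25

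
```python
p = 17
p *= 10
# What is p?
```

Trace (tracking p):
p = 17  # -> p = 17
p *= 10  # -> p = 170

Answer: 170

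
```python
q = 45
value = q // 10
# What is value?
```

Trace (tracking value):
q = 45  # -> q = 45
value = q // 10  # -> value = 4

Answer: 4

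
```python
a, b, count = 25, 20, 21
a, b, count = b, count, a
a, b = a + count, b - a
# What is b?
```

Trace (tracking b):
a, b, count = (25, 20, 21)  # -> a = 25, b = 20, count = 21
a, b, count = (b, count, a)  # -> a = 20, b = 21, count = 25
a, b = (a + count, b - a)  # -> a = 45, b = 1

Answer: 1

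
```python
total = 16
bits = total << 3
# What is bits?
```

Trace (tracking bits):
total = 16  # -> total = 16
bits = total << 3  # -> bits = 128

Answer: 128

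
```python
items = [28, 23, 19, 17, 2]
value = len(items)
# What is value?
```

Answer: 5

Derivation:
Trace (tracking value):
items = [28, 23, 19, 17, 2]  # -> items = [28, 23, 19, 17, 2]
value = len(items)  # -> value = 5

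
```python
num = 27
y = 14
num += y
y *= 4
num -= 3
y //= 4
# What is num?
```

Trace (tracking num):
num = 27  # -> num = 27
y = 14  # -> y = 14
num += y  # -> num = 41
y *= 4  # -> y = 56
num -= 3  # -> num = 38
y //= 4  # -> y = 14

Answer: 38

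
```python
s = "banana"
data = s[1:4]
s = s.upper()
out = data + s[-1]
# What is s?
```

Answer: 'BANANA'

Derivation:
Trace (tracking s):
s = 'banana'  # -> s = 'banana'
data = s[1:4]  # -> data = 'ana'
s = s.upper()  # -> s = 'BANANA'
out = data + s[-1]  # -> out = 'anaA'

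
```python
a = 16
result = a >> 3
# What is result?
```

Answer: 2

Derivation:
Trace (tracking result):
a = 16  # -> a = 16
result = a >> 3  # -> result = 2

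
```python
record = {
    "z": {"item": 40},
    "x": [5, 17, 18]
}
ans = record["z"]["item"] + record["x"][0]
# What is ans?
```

Trace (tracking ans):
record = {'z': {'item': 40}, 'x': [5, 17, 18]}  # -> record = {'z': {'item': 40}, 'x': [5, 17, 18]}
ans = record['z']['item'] + record['x'][0]  # -> ans = 45

Answer: 45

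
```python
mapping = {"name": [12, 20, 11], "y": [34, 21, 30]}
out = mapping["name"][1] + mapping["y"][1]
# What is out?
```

Trace (tracking out):
mapping = {'name': [12, 20, 11], 'y': [34, 21, 30]}  # -> mapping = {'name': [12, 20, 11], 'y': [34, 21, 30]}
out = mapping['name'][1] + mapping['y'][1]  # -> out = 41

Answer: 41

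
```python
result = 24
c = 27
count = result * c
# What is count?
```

Answer: 648

Derivation:
Trace (tracking count):
result = 24  # -> result = 24
c = 27  # -> c = 27
count = result * c  # -> count = 648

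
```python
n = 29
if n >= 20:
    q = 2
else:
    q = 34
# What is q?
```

Trace (tracking q):
n = 29  # -> n = 29
if n >= 20:  # condition is True
    q = 2  # -> q = 2

Answer: 2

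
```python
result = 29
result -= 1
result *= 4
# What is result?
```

Trace (tracking result):
result = 29  # -> result = 29
result -= 1  # -> result = 28
result *= 4  # -> result = 112

Answer: 112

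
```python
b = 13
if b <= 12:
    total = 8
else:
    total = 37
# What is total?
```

Trace (tracking total):
b = 13  # -> b = 13
if b <= 12:  # condition is False
else:
    total = 37  # -> total = 37

Answer: 37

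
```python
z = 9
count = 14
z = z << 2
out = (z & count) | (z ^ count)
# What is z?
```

Answer: 36

Derivation:
Trace (tracking z):
z = 9  # -> z = 9
count = 14  # -> count = 14
z = z << 2  # -> z = 36
out = z & count | z ^ count  # -> out = 46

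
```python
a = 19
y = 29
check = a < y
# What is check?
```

Trace (tracking check):
a = 19  # -> a = 19
y = 29  # -> y = 29
check = a < y  # -> check = True

Answer: True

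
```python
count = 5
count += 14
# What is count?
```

Answer: 19

Derivation:
Trace (tracking count):
count = 5  # -> count = 5
count += 14  # -> count = 19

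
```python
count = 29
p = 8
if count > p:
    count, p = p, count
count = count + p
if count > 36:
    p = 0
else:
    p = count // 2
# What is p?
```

Answer: 0

Derivation:
Trace (tracking p):
count = 29  # -> count = 29
p = 8  # -> p = 8
if count > p:  # condition is True
    count, p = (p, count)  # -> count = 8, p = 29
count = count + p  # -> count = 37
if count > 36:  # condition is True
    p = 0  # -> p = 0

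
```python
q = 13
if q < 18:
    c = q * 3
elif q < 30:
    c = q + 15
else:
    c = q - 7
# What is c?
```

Answer: 39

Derivation:
Trace (tracking c):
q = 13  # -> q = 13
if q < 18:  # condition is True
    c = q * 3  # -> c = 39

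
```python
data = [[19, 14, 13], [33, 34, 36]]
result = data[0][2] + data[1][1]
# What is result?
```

Answer: 47

Derivation:
Trace (tracking result):
data = [[19, 14, 13], [33, 34, 36]]  # -> data = [[19, 14, 13], [33, 34, 36]]
result = data[0][2] + data[1][1]  # -> result = 47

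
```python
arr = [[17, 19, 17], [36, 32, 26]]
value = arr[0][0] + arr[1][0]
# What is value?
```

Trace (tracking value):
arr = [[17, 19, 17], [36, 32, 26]]  # -> arr = [[17, 19, 17], [36, 32, 26]]
value = arr[0][0] + arr[1][0]  # -> value = 53

Answer: 53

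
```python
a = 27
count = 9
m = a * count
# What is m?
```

Answer: 243

Derivation:
Trace (tracking m):
a = 27  # -> a = 27
count = 9  # -> count = 9
m = a * count  # -> m = 243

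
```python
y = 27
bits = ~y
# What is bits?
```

Answer: -28

Derivation:
Trace (tracking bits):
y = 27  # -> y = 27
bits = ~y  # -> bits = -28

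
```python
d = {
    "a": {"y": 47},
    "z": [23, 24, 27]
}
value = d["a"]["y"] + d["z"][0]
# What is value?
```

Answer: 70

Derivation:
Trace (tracking value):
d = {'a': {'y': 47}, 'z': [23, 24, 27]}  # -> d = {'a': {'y': 47}, 'z': [23, 24, 27]}
value = d['a']['y'] + d['z'][0]  # -> value = 70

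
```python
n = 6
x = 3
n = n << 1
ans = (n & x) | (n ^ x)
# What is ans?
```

Trace (tracking ans):
n = 6  # -> n = 6
x = 3  # -> x = 3
n = n << 1  # -> n = 12
ans = n & x | n ^ x  # -> ans = 15

Answer: 15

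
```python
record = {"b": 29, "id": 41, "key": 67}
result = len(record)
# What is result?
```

Trace (tracking result):
record = {'b': 29, 'id': 41, 'key': 67}  # -> record = {'b': 29, 'id': 41, 'key': 67}
result = len(record)  # -> result = 3

Answer: 3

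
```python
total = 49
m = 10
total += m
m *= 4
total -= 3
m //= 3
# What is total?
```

Trace (tracking total):
total = 49  # -> total = 49
m = 10  # -> m = 10
total += m  # -> total = 59
m *= 4  # -> m = 40
total -= 3  # -> total = 56
m //= 3  # -> m = 13

Answer: 56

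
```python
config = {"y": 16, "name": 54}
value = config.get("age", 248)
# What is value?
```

Trace (tracking value):
config = {'y': 16, 'name': 54}  # -> config = {'y': 16, 'name': 54}
value = config.get('age', 248)  # -> value = 248

Answer: 248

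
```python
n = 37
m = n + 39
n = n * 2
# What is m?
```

Answer: 76

Derivation:
Trace (tracking m):
n = 37  # -> n = 37
m = n + 39  # -> m = 76
n = n * 2  # -> n = 74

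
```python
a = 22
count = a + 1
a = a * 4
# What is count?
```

Answer: 23

Derivation:
Trace (tracking count):
a = 22  # -> a = 22
count = a + 1  # -> count = 23
a = a * 4  # -> a = 88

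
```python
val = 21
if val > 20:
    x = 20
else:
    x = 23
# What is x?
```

Trace (tracking x):
val = 21  # -> val = 21
if val > 20:  # condition is True
    x = 20  # -> x = 20

Answer: 20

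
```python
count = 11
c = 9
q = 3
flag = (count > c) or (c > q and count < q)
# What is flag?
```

Answer: True

Derivation:
Trace (tracking flag):
count = 11  # -> count = 11
c = 9  # -> c = 9
q = 3  # -> q = 3
flag = count > c or (c > q and count < q)  # -> flag = True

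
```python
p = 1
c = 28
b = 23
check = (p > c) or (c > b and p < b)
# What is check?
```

Answer: True

Derivation:
Trace (tracking check):
p = 1  # -> p = 1
c = 28  # -> c = 28
b = 23  # -> b = 23
check = p > c or (c > b and p < b)  # -> check = True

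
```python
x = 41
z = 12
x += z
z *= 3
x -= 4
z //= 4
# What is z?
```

Trace (tracking z):
x = 41  # -> x = 41
z = 12  # -> z = 12
x += z  # -> x = 53
z *= 3  # -> z = 36
x -= 4  # -> x = 49
z //= 4  # -> z = 9

Answer: 9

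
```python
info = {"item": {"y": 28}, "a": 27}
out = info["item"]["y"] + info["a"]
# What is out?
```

Trace (tracking out):
info = {'item': {'y': 28}, 'a': 27}  # -> info = {'item': {'y': 28}, 'a': 27}
out = info['item']['y'] + info['a']  # -> out = 55

Answer: 55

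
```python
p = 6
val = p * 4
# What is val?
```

Answer: 24

Derivation:
Trace (tracking val):
p = 6  # -> p = 6
val = p * 4  # -> val = 24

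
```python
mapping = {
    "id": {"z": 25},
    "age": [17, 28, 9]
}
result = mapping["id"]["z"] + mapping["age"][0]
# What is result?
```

Answer: 42

Derivation:
Trace (tracking result):
mapping = {'id': {'z': 25}, 'age': [17, 28, 9]}  # -> mapping = {'id': {'z': 25}, 'age': [17, 28, 9]}
result = mapping['id']['z'] + mapping['age'][0]  # -> result = 42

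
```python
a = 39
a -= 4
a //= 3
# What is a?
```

Answer: 11

Derivation:
Trace (tracking a):
a = 39  # -> a = 39
a -= 4  # -> a = 35
a //= 3  # -> a = 11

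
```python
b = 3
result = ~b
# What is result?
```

Answer: -4

Derivation:
Trace (tracking result):
b = 3  # -> b = 3
result = ~b  # -> result = -4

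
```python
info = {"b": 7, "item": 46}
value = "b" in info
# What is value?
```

Answer: True

Derivation:
Trace (tracking value):
info = {'b': 7, 'item': 46}  # -> info = {'b': 7, 'item': 46}
value = 'b' in info  # -> value = True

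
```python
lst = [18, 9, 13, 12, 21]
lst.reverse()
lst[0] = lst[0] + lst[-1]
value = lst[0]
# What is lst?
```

Answer: [39, 12, 13, 9, 18]

Derivation:
Trace (tracking lst):
lst = [18, 9, 13, 12, 21]  # -> lst = [18, 9, 13, 12, 21]
lst.reverse()  # -> lst = [21, 12, 13, 9, 18]
lst[0] = lst[0] + lst[-1]  # -> lst = [39, 12, 13, 9, 18]
value = lst[0]  # -> value = 39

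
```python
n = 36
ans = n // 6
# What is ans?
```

Answer: 6

Derivation:
Trace (tracking ans):
n = 36  # -> n = 36
ans = n // 6  # -> ans = 6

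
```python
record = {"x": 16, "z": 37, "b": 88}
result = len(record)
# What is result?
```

Trace (tracking result):
record = {'x': 16, 'z': 37, 'b': 88}  # -> record = {'x': 16, 'z': 37, 'b': 88}
result = len(record)  # -> result = 3

Answer: 3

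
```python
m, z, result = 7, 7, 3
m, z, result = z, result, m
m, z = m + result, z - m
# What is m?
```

Answer: 14

Derivation:
Trace (tracking m):
m, z, result = (7, 7, 3)  # -> m = 7, z = 7, result = 3
m, z, result = (z, result, m)  # -> m = 7, z = 3, result = 7
m, z = (m + result, z - m)  # -> m = 14, z = -4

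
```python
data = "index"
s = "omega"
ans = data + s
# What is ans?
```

Answer: 'indexomega'

Derivation:
Trace (tracking ans):
data = 'index'  # -> data = 'index'
s = 'omega'  # -> s = 'omega'
ans = data + s  # -> ans = 'indexomega'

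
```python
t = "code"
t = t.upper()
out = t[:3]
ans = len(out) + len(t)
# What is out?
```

Trace (tracking out):
t = 'code'  # -> t = 'code'
t = t.upper()  # -> t = 'CODE'
out = t[:3]  # -> out = 'COD'
ans = len(out) + len(t)  # -> ans = 7

Answer: 'COD'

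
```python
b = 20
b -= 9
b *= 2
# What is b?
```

Trace (tracking b):
b = 20  # -> b = 20
b -= 9  # -> b = 11
b *= 2  # -> b = 22

Answer: 22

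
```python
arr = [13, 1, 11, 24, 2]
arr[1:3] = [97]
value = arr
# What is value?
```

Answer: [13, 97, 24, 2]

Derivation:
Trace (tracking value):
arr = [13, 1, 11, 24, 2]  # -> arr = [13, 1, 11, 24, 2]
arr[1:3] = [97]  # -> arr = [13, 97, 24, 2]
value = arr  # -> value = [13, 97, 24, 2]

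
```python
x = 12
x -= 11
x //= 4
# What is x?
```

Answer: 0

Derivation:
Trace (tracking x):
x = 12  # -> x = 12
x -= 11  # -> x = 1
x //= 4  # -> x = 0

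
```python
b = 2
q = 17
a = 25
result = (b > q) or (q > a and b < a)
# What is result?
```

Trace (tracking result):
b = 2  # -> b = 2
q = 17  # -> q = 17
a = 25  # -> a = 25
result = b > q or (q > a and b < a)  # -> result = False

Answer: False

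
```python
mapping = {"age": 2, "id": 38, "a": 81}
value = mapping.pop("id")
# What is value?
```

Answer: 38

Derivation:
Trace (tracking value):
mapping = {'age': 2, 'id': 38, 'a': 81}  # -> mapping = {'age': 2, 'id': 38, 'a': 81}
value = mapping.pop('id')  # -> value = 38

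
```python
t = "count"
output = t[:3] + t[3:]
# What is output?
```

Answer: 'count'

Derivation:
Trace (tracking output):
t = 'count'  # -> t = 'count'
output = t[:3] + t[3:]  # -> output = 'count'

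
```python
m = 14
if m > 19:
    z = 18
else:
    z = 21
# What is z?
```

Trace (tracking z):
m = 14  # -> m = 14
if m > 19:  # condition is False
else:
    z = 21  # -> z = 21

Answer: 21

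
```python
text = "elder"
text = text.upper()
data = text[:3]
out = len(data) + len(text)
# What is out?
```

Answer: 8

Derivation:
Trace (tracking out):
text = 'elder'  # -> text = 'elder'
text = text.upper()  # -> text = 'ELDER'
data = text[:3]  # -> data = 'ELD'
out = len(data) + len(text)  # -> out = 8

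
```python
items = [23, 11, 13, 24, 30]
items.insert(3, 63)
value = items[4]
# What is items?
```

Trace (tracking items):
items = [23, 11, 13, 24, 30]  # -> items = [23, 11, 13, 24, 30]
items.insert(3, 63)  # -> items = [23, 11, 13, 63, 24, 30]
value = items[4]  # -> value = 24

Answer: [23, 11, 13, 63, 24, 30]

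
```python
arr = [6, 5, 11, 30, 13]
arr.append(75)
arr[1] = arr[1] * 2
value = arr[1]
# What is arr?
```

Answer: [6, 10, 11, 30, 13, 75]

Derivation:
Trace (tracking arr):
arr = [6, 5, 11, 30, 13]  # -> arr = [6, 5, 11, 30, 13]
arr.append(75)  # -> arr = [6, 5, 11, 30, 13, 75]
arr[1] = arr[1] * 2  # -> arr = [6, 10, 11, 30, 13, 75]
value = arr[1]  # -> value = 10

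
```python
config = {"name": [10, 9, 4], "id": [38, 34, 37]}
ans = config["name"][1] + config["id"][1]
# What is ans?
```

Trace (tracking ans):
config = {'name': [10, 9, 4], 'id': [38, 34, 37]}  # -> config = {'name': [10, 9, 4], 'id': [38, 34, 37]}
ans = config['name'][1] + config['id'][1]  # -> ans = 43

Answer: 43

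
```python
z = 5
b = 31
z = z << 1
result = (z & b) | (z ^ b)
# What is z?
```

Trace (tracking z):
z = 5  # -> z = 5
b = 31  # -> b = 31
z = z << 1  # -> z = 10
result = z & b | z ^ b  # -> result = 31

Answer: 10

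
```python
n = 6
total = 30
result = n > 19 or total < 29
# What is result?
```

Trace (tracking result):
n = 6  # -> n = 6
total = 30  # -> total = 30
result = n > 19 or total < 29  # -> result = False

Answer: False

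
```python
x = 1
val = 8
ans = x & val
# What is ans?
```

Answer: 0

Derivation:
Trace (tracking ans):
x = 1  # -> x = 1
val = 8  # -> val = 8
ans = x & val  # -> ans = 0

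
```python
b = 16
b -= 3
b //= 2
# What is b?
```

Answer: 6

Derivation:
Trace (tracking b):
b = 16  # -> b = 16
b -= 3  # -> b = 13
b //= 2  # -> b = 6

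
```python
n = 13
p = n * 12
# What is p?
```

Trace (tracking p):
n = 13  # -> n = 13
p = n * 12  # -> p = 156

Answer: 156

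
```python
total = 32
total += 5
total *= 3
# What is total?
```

Answer: 111

Derivation:
Trace (tracking total):
total = 32  # -> total = 32
total += 5  # -> total = 37
total *= 3  # -> total = 111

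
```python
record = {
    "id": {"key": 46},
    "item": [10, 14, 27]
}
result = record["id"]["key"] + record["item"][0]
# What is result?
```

Answer: 56

Derivation:
Trace (tracking result):
record = {'id': {'key': 46}, 'item': [10, 14, 27]}  # -> record = {'id': {'key': 46}, 'item': [10, 14, 27]}
result = record['id']['key'] + record['item'][0]  # -> result = 56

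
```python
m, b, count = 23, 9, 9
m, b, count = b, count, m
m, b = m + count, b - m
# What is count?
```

Answer: 23

Derivation:
Trace (tracking count):
m, b, count = (23, 9, 9)  # -> m = 23, b = 9, count = 9
m, b, count = (b, count, m)  # -> m = 9, b = 9, count = 23
m, b = (m + count, b - m)  # -> m = 32, b = 0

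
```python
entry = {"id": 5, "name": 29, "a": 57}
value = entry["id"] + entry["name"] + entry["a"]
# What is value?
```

Trace (tracking value):
entry = {'id': 5, 'name': 29, 'a': 57}  # -> entry = {'id': 5, 'name': 29, 'a': 57}
value = entry['id'] + entry['name'] + entry['a']  # -> value = 91

Answer: 91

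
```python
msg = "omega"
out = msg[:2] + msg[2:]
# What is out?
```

Answer: 'omega'

Derivation:
Trace (tracking out):
msg = 'omega'  # -> msg = 'omega'
out = msg[:2] + msg[2:]  # -> out = 'omega'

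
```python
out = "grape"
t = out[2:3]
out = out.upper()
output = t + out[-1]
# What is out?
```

Answer: 'GRAPE'

Derivation:
Trace (tracking out):
out = 'grape'  # -> out = 'grape'
t = out[2:3]  # -> t = 'a'
out = out.upper()  # -> out = 'GRAPE'
output = t + out[-1]  # -> output = 'aE'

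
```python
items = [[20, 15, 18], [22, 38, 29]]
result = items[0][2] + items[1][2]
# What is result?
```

Trace (tracking result):
items = [[20, 15, 18], [22, 38, 29]]  # -> items = [[20, 15, 18], [22, 38, 29]]
result = items[0][2] + items[1][2]  # -> result = 47

Answer: 47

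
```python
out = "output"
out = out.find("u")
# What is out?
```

Trace (tracking out):
out = 'output'  # -> out = 'output'
out = out.find('u')  # -> out = 1

Answer: 1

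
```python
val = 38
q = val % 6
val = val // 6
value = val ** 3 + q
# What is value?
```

Trace (tracking value):
val = 38  # -> val = 38
q = val % 6  # -> q = 2
val = val // 6  # -> val = 6
value = val ** 3 + q  # -> value = 218

Answer: 218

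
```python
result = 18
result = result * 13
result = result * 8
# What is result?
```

Answer: 1872

Derivation:
Trace (tracking result):
result = 18  # -> result = 18
result = result * 13  # -> result = 234
result = result * 8  # -> result = 1872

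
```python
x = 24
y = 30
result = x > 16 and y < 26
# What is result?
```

Answer: False

Derivation:
Trace (tracking result):
x = 24  # -> x = 24
y = 30  # -> y = 30
result = x > 16 and y < 26  # -> result = False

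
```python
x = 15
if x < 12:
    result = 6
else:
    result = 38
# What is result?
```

Answer: 38

Derivation:
Trace (tracking result):
x = 15  # -> x = 15
if x < 12:  # condition is False
else:
    result = 38  # -> result = 38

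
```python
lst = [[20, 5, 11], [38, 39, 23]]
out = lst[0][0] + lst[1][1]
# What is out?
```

Trace (tracking out):
lst = [[20, 5, 11], [38, 39, 23]]  # -> lst = [[20, 5, 11], [38, 39, 23]]
out = lst[0][0] + lst[1][1]  # -> out = 59

Answer: 59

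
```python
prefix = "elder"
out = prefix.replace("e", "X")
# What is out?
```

Answer: 'XldXr'

Derivation:
Trace (tracking out):
prefix = 'elder'  # -> prefix = 'elder'
out = prefix.replace('e', 'X')  # -> out = 'XldXr'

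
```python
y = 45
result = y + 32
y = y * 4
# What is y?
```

Trace (tracking y):
y = 45  # -> y = 45
result = y + 32  # -> result = 77
y = y * 4  # -> y = 180

Answer: 180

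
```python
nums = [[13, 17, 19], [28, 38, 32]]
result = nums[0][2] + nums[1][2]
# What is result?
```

Trace (tracking result):
nums = [[13, 17, 19], [28, 38, 32]]  # -> nums = [[13, 17, 19], [28, 38, 32]]
result = nums[0][2] + nums[1][2]  # -> result = 51

Answer: 51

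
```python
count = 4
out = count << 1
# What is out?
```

Answer: 8

Derivation:
Trace (tracking out):
count = 4  # -> count = 4
out = count << 1  # -> out = 8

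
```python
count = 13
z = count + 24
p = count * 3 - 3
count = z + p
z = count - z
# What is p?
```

Answer: 36

Derivation:
Trace (tracking p):
count = 13  # -> count = 13
z = count + 24  # -> z = 37
p = count * 3 - 3  # -> p = 36
count = z + p  # -> count = 73
z = count - z  # -> z = 36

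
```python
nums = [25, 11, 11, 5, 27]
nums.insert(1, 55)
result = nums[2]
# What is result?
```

Answer: 11

Derivation:
Trace (tracking result):
nums = [25, 11, 11, 5, 27]  # -> nums = [25, 11, 11, 5, 27]
nums.insert(1, 55)  # -> nums = [25, 55, 11, 11, 5, 27]
result = nums[2]  # -> result = 11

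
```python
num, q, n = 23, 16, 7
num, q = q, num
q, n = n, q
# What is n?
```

Answer: 23

Derivation:
Trace (tracking n):
num, q, n = (23, 16, 7)  # -> num = 23, q = 16, n = 7
num, q = (q, num)  # -> num = 16, q = 23
q, n = (n, q)  # -> q = 7, n = 23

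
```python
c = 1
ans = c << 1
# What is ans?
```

Answer: 2

Derivation:
Trace (tracking ans):
c = 1  # -> c = 1
ans = c << 1  # -> ans = 2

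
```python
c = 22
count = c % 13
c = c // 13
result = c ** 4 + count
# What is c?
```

Answer: 1

Derivation:
Trace (tracking c):
c = 22  # -> c = 22
count = c % 13  # -> count = 9
c = c // 13  # -> c = 1
result = c ** 4 + count  # -> result = 10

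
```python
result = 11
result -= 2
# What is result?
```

Answer: 9

Derivation:
Trace (tracking result):
result = 11  # -> result = 11
result -= 2  # -> result = 9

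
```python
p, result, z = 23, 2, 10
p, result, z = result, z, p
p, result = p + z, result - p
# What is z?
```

Answer: 23

Derivation:
Trace (tracking z):
p, result, z = (23, 2, 10)  # -> p = 23, result = 2, z = 10
p, result, z = (result, z, p)  # -> p = 2, result = 10, z = 23
p, result = (p + z, result - p)  # -> p = 25, result = 8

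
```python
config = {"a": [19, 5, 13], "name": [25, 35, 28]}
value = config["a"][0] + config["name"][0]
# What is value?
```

Answer: 44

Derivation:
Trace (tracking value):
config = {'a': [19, 5, 13], 'name': [25, 35, 28]}  # -> config = {'a': [19, 5, 13], 'name': [25, 35, 28]}
value = config['a'][0] + config['name'][0]  # -> value = 44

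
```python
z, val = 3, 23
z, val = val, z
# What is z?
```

Answer: 23

Derivation:
Trace (tracking z):
z, val = (3, 23)  # -> z = 3, val = 23
z, val = (val, z)  # -> z = 23, val = 3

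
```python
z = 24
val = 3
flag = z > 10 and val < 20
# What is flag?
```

Trace (tracking flag):
z = 24  # -> z = 24
val = 3  # -> val = 3
flag = z > 10 and val < 20  # -> flag = True

Answer: True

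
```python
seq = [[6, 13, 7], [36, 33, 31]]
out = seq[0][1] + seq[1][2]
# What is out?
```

Answer: 44

Derivation:
Trace (tracking out):
seq = [[6, 13, 7], [36, 33, 31]]  # -> seq = [[6, 13, 7], [36, 33, 31]]
out = seq[0][1] + seq[1][2]  # -> out = 44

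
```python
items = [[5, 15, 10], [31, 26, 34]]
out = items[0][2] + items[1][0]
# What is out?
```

Trace (tracking out):
items = [[5, 15, 10], [31, 26, 34]]  # -> items = [[5, 15, 10], [31, 26, 34]]
out = items[0][2] + items[1][0]  # -> out = 41

Answer: 41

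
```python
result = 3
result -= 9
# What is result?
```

Trace (tracking result):
result = 3  # -> result = 3
result -= 9  # -> result = -6

Answer: -6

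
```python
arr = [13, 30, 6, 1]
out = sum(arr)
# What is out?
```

Answer: 50

Derivation:
Trace (tracking out):
arr = [13, 30, 6, 1]  # -> arr = [13, 30, 6, 1]
out = sum(arr)  # -> out = 50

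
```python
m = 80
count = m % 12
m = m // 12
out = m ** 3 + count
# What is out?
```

Answer: 224

Derivation:
Trace (tracking out):
m = 80  # -> m = 80
count = m % 12  # -> count = 8
m = m // 12  # -> m = 6
out = m ** 3 + count  # -> out = 224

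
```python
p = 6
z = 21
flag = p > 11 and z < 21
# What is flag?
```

Trace (tracking flag):
p = 6  # -> p = 6
z = 21  # -> z = 21
flag = p > 11 and z < 21  # -> flag = False

Answer: False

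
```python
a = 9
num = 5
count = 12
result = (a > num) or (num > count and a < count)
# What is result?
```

Answer: True

Derivation:
Trace (tracking result):
a = 9  # -> a = 9
num = 5  # -> num = 5
count = 12  # -> count = 12
result = a > num or (num > count and a < count)  # -> result = True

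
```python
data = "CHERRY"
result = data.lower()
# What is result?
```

Trace (tracking result):
data = 'CHERRY'  # -> data = 'CHERRY'
result = data.lower()  # -> result = 'cherry'

Answer: 'cherry'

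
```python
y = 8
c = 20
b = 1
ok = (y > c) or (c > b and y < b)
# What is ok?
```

Trace (tracking ok):
y = 8  # -> y = 8
c = 20  # -> c = 20
b = 1  # -> b = 1
ok = y > c or (c > b and y < b)  # -> ok = False

Answer: False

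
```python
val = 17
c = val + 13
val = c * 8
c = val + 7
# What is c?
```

Trace (tracking c):
val = 17  # -> val = 17
c = val + 13  # -> c = 30
val = c * 8  # -> val = 240
c = val + 7  # -> c = 247

Answer: 247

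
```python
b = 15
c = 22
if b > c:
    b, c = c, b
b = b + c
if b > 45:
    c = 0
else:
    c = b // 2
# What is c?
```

Trace (tracking c):
b = 15  # -> b = 15
c = 22  # -> c = 22
if b > c:  # condition is False
b = b + c  # -> b = 37
if b > 45:  # condition is False
else:
    c = b // 2  # -> c = 18

Answer: 18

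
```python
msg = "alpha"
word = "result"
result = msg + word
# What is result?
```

Trace (tracking result):
msg = 'alpha'  # -> msg = 'alpha'
word = 'result'  # -> word = 'result'
result = msg + word  # -> result = 'alpharesult'

Answer: 'alpharesult'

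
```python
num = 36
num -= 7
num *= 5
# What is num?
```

Trace (tracking num):
num = 36  # -> num = 36
num -= 7  # -> num = 29
num *= 5  # -> num = 145

Answer: 145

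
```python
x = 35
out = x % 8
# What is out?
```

Trace (tracking out):
x = 35  # -> x = 35
out = x % 8  # -> out = 3

Answer: 3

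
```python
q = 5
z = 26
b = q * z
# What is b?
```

Answer: 130

Derivation:
Trace (tracking b):
q = 5  # -> q = 5
z = 26  # -> z = 26
b = q * z  # -> b = 130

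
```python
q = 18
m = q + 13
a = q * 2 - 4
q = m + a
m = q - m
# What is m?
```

Trace (tracking m):
q = 18  # -> q = 18
m = q + 13  # -> m = 31
a = q * 2 - 4  # -> a = 32
q = m + a  # -> q = 63
m = q - m  # -> m = 32

Answer: 32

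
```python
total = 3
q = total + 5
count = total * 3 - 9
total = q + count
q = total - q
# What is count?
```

Answer: 0

Derivation:
Trace (tracking count):
total = 3  # -> total = 3
q = total + 5  # -> q = 8
count = total * 3 - 9  # -> count = 0
total = q + count  # -> total = 8
q = total - q  # -> q = 0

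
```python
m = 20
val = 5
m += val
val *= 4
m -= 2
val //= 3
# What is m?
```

Trace (tracking m):
m = 20  # -> m = 20
val = 5  # -> val = 5
m += val  # -> m = 25
val *= 4  # -> val = 20
m -= 2  # -> m = 23
val //= 3  # -> val = 6

Answer: 23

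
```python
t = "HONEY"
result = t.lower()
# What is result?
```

Trace (tracking result):
t = 'HONEY'  # -> t = 'HONEY'
result = t.lower()  # -> result = 'honey'

Answer: 'honey'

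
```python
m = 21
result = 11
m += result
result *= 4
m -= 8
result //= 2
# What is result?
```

Answer: 22

Derivation:
Trace (tracking result):
m = 21  # -> m = 21
result = 11  # -> result = 11
m += result  # -> m = 32
result *= 4  # -> result = 44
m -= 8  # -> m = 24
result //= 2  # -> result = 22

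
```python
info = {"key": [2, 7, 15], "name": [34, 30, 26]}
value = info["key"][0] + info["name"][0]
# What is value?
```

Trace (tracking value):
info = {'key': [2, 7, 15], 'name': [34, 30, 26]}  # -> info = {'key': [2, 7, 15], 'name': [34, 30, 26]}
value = info['key'][0] + info['name'][0]  # -> value = 36

Answer: 36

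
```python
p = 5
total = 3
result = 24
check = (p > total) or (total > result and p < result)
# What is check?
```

Trace (tracking check):
p = 5  # -> p = 5
total = 3  # -> total = 3
result = 24  # -> result = 24
check = p > total or (total > result and p < result)  # -> check = True

Answer: True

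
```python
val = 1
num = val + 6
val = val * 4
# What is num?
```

Answer: 7

Derivation:
Trace (tracking num):
val = 1  # -> val = 1
num = val + 6  # -> num = 7
val = val * 4  # -> val = 4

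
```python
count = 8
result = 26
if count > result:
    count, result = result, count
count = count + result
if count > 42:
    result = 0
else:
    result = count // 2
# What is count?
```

Trace (tracking count):
count = 8  # -> count = 8
result = 26  # -> result = 26
if count > result:  # condition is False
count = count + result  # -> count = 34
if count > 42:  # condition is False
else:
    result = count // 2  # -> result = 17

Answer: 34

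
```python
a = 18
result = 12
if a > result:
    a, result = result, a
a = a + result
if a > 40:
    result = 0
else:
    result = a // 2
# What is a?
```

Trace (tracking a):
a = 18  # -> a = 18
result = 12  # -> result = 12
if a > result:  # condition is True
    a, result = (result, a)  # -> a = 12, result = 18
a = a + result  # -> a = 30
if a > 40:  # condition is False
else:
    result = a // 2  # -> result = 15

Answer: 30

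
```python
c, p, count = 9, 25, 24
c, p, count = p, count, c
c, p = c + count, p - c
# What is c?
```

Trace (tracking c):
c, p, count = (9, 25, 24)  # -> c = 9, p = 25, count = 24
c, p, count = (p, count, c)  # -> c = 25, p = 24, count = 9
c, p = (c + count, p - c)  # -> c = 34, p = -1

Answer: 34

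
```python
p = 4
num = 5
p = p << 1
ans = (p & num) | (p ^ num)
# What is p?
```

Answer: 8

Derivation:
Trace (tracking p):
p = 4  # -> p = 4
num = 5  # -> num = 5
p = p << 1  # -> p = 8
ans = p & num | p ^ num  # -> ans = 13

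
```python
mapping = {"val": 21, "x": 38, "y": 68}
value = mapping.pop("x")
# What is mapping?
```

Answer: {'val': 21, 'y': 68}

Derivation:
Trace (tracking mapping):
mapping = {'val': 21, 'x': 38, 'y': 68}  # -> mapping = {'val': 21, 'x': 38, 'y': 68}
value = mapping.pop('x')  # -> value = 38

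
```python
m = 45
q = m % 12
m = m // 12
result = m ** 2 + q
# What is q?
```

Trace (tracking q):
m = 45  # -> m = 45
q = m % 12  # -> q = 9
m = m // 12  # -> m = 3
result = m ** 2 + q  # -> result = 18

Answer: 9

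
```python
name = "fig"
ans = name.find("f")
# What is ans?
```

Trace (tracking ans):
name = 'fig'  # -> name = 'fig'
ans = name.find('f')  # -> ans = 0

Answer: 0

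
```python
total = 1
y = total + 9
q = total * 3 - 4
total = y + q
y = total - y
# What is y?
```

Trace (tracking y):
total = 1  # -> total = 1
y = total + 9  # -> y = 10
q = total * 3 - 4  # -> q = -1
total = y + q  # -> total = 9
y = total - y  # -> y = -1

Answer: -1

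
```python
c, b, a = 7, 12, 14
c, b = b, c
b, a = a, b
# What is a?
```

Answer: 7

Derivation:
Trace (tracking a):
c, b, a = (7, 12, 14)  # -> c = 7, b = 12, a = 14
c, b = (b, c)  # -> c = 12, b = 7
b, a = (a, b)  # -> b = 14, a = 7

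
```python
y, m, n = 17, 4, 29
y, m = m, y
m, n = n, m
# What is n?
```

Answer: 17

Derivation:
Trace (tracking n):
y, m, n = (17, 4, 29)  # -> y = 17, m = 4, n = 29
y, m = (m, y)  # -> y = 4, m = 17
m, n = (n, m)  # -> m = 29, n = 17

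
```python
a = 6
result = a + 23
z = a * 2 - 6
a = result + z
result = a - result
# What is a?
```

Trace (tracking a):
a = 6  # -> a = 6
result = a + 23  # -> result = 29
z = a * 2 - 6  # -> z = 6
a = result + z  # -> a = 35
result = a - result  # -> result = 6

Answer: 35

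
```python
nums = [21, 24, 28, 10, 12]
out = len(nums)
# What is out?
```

Trace (tracking out):
nums = [21, 24, 28, 10, 12]  # -> nums = [21, 24, 28, 10, 12]
out = len(nums)  # -> out = 5

Answer: 5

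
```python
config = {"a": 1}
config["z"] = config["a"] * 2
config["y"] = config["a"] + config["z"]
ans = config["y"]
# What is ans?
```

Trace (tracking ans):
config = {'a': 1}  # -> config = {'a': 1}
config['z'] = config['a'] * 2  # -> config = {'a': 1, 'z': 2}
config['y'] = config['a'] + config['z']  # -> config = {'a': 1, 'z': 2, 'y': 3}
ans = config['y']  # -> ans = 3

Answer: 3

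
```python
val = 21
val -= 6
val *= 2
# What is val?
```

Answer: 30

Derivation:
Trace (tracking val):
val = 21  # -> val = 21
val -= 6  # -> val = 15
val *= 2  # -> val = 30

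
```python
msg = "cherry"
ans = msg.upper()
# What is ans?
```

Trace (tracking ans):
msg = 'cherry'  # -> msg = 'cherry'
ans = msg.upper()  # -> ans = 'CHERRY'

Answer: 'CHERRY'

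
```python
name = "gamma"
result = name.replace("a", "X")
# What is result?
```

Trace (tracking result):
name = 'gamma'  # -> name = 'gamma'
result = name.replace('a', 'X')  # -> result = 'gXmmX'

Answer: 'gXmmX'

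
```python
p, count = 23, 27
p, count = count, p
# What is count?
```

Trace (tracking count):
p, count = (23, 27)  # -> p = 23, count = 27
p, count = (count, p)  # -> p = 27, count = 23

Answer: 23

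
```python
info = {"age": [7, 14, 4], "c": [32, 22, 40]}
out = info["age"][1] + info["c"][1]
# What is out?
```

Trace (tracking out):
info = {'age': [7, 14, 4], 'c': [32, 22, 40]}  # -> info = {'age': [7, 14, 4], 'c': [32, 22, 40]}
out = info['age'][1] + info['c'][1]  # -> out = 36

Answer: 36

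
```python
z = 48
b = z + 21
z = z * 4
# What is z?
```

Answer: 192

Derivation:
Trace (tracking z):
z = 48  # -> z = 48
b = z + 21  # -> b = 69
z = z * 4  # -> z = 192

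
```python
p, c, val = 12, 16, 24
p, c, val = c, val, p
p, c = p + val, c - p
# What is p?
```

Trace (tracking p):
p, c, val = (12, 16, 24)  # -> p = 12, c = 16, val = 24
p, c, val = (c, val, p)  # -> p = 16, c = 24, val = 12
p, c = (p + val, c - p)  # -> p = 28, c = 8

Answer: 28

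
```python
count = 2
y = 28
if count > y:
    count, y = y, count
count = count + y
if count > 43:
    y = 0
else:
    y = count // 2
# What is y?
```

Answer: 15

Derivation:
Trace (tracking y):
count = 2  # -> count = 2
y = 28  # -> y = 28
if count > y:  # condition is False
count = count + y  # -> count = 30
if count > 43:  # condition is False
else:
    y = count // 2  # -> y = 15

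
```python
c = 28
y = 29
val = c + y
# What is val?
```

Answer: 57

Derivation:
Trace (tracking val):
c = 28  # -> c = 28
y = 29  # -> y = 29
val = c + y  # -> val = 57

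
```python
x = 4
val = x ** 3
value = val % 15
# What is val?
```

Trace (tracking val):
x = 4  # -> x = 4
val = x ** 3  # -> val = 64
value = val % 15  # -> value = 4

Answer: 64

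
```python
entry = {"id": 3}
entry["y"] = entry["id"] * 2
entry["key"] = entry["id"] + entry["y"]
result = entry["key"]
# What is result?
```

Answer: 9

Derivation:
Trace (tracking result):
entry = {'id': 3}  # -> entry = {'id': 3}
entry['y'] = entry['id'] * 2  # -> entry = {'id': 3, 'y': 6}
entry['key'] = entry['id'] + entry['y']  # -> entry = {'id': 3, 'y': 6, 'key': 9}
result = entry['key']  # -> result = 9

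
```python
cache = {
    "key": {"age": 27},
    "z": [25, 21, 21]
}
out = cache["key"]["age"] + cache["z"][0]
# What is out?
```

Answer: 52

Derivation:
Trace (tracking out):
cache = {'key': {'age': 27}, 'z': [25, 21, 21]}  # -> cache = {'key': {'age': 27}, 'z': [25, 21, 21]}
out = cache['key']['age'] + cache['z'][0]  # -> out = 52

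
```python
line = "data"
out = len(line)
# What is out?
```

Answer: 4

Derivation:
Trace (tracking out):
line = 'data'  # -> line = 'data'
out = len(line)  # -> out = 4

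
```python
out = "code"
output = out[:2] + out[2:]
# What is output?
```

Trace (tracking output):
out = 'code'  # -> out = 'code'
output = out[:2] + out[2:]  # -> output = 'code'

Answer: 'code'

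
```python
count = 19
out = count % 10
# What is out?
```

Trace (tracking out):
count = 19  # -> count = 19
out = count % 10  # -> out = 9

Answer: 9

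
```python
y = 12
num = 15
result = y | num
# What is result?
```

Answer: 15

Derivation:
Trace (tracking result):
y = 12  # -> y = 12
num = 15  # -> num = 15
result = y | num  # -> result = 15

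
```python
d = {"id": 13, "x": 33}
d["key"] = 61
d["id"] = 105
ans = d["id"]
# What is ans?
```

Answer: 105

Derivation:
Trace (tracking ans):
d = {'id': 13, 'x': 33}  # -> d = {'id': 13, 'x': 33}
d['key'] = 61  # -> d = {'id': 13, 'x': 33, 'key': 61}
d['id'] = 105  # -> d = {'id': 105, 'x': 33, 'key': 61}
ans = d['id']  # -> ans = 105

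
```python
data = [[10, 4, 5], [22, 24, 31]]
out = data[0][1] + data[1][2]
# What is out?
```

Trace (tracking out):
data = [[10, 4, 5], [22, 24, 31]]  # -> data = [[10, 4, 5], [22, 24, 31]]
out = data[0][1] + data[1][2]  # -> out = 35

Answer: 35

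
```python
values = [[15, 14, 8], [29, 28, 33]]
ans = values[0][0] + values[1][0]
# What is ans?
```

Answer: 44

Derivation:
Trace (tracking ans):
values = [[15, 14, 8], [29, 28, 33]]  # -> values = [[15, 14, 8], [29, 28, 33]]
ans = values[0][0] + values[1][0]  # -> ans = 44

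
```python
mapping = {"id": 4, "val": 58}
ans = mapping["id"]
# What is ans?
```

Answer: 4

Derivation:
Trace (tracking ans):
mapping = {'id': 4, 'val': 58}  # -> mapping = {'id': 4, 'val': 58}
ans = mapping['id']  # -> ans = 4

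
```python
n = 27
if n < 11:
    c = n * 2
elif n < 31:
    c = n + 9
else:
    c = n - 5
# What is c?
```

Trace (tracking c):
n = 27  # -> n = 27
if n < 11:  # condition is False
elif n < 31:  # condition is True
    c = n + 9  # -> c = 36

Answer: 36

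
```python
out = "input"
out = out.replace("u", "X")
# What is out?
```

Answer: 'inpXt'

Derivation:
Trace (tracking out):
out = 'input'  # -> out = 'input'
out = out.replace('u', 'X')  # -> out = 'inpXt'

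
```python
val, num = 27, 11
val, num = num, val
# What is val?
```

Answer: 11

Derivation:
Trace (tracking val):
val, num = (27, 11)  # -> val = 27, num = 11
val, num = (num, val)  # -> val = 11, num = 27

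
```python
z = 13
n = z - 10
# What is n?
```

Answer: 3

Derivation:
Trace (tracking n):
z = 13  # -> z = 13
n = z - 10  # -> n = 3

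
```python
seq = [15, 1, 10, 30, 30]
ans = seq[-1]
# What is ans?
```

Answer: 30

Derivation:
Trace (tracking ans):
seq = [15, 1, 10, 30, 30]  # -> seq = [15, 1, 10, 30, 30]
ans = seq[-1]  # -> ans = 30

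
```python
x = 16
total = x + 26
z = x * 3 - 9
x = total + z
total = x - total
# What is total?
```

Answer: 39

Derivation:
Trace (tracking total):
x = 16  # -> x = 16
total = x + 26  # -> total = 42
z = x * 3 - 9  # -> z = 39
x = total + z  # -> x = 81
total = x - total  # -> total = 39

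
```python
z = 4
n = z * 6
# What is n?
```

Answer: 24

Derivation:
Trace (tracking n):
z = 4  # -> z = 4
n = z * 6  # -> n = 24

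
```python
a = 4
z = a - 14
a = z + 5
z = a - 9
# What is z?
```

Trace (tracking z):
a = 4  # -> a = 4
z = a - 14  # -> z = -10
a = z + 5  # -> a = -5
z = a - 9  # -> z = -14

Answer: -14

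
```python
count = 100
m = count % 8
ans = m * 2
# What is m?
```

Answer: 4

Derivation:
Trace (tracking m):
count = 100  # -> count = 100
m = count % 8  # -> m = 4
ans = m * 2  # -> ans = 8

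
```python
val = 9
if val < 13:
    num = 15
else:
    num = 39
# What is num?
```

Trace (tracking num):
val = 9  # -> val = 9
if val < 13:  # condition is True
    num = 15  # -> num = 15

Answer: 15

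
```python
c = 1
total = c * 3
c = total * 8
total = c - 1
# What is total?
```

Answer: 23

Derivation:
Trace (tracking total):
c = 1  # -> c = 1
total = c * 3  # -> total = 3
c = total * 8  # -> c = 24
total = c - 1  # -> total = 23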